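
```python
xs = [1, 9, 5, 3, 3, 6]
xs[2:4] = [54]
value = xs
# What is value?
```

xs starts as [1, 9, 5, 3, 3, 6] (length 6). The slice xs[2:4] covers indices [2, 3] with values [5, 3]. Replacing that slice with [54] (different length) produces [1, 9, 54, 3, 6].

[1, 9, 54, 3, 6]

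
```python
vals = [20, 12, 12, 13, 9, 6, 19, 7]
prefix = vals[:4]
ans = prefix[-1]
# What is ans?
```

vals has length 8. The slice vals[:4] selects indices [0, 1, 2, 3] (0->20, 1->12, 2->12, 3->13), giving [20, 12, 12, 13]. So prefix = [20, 12, 12, 13]. Then prefix[-1] = 13.

13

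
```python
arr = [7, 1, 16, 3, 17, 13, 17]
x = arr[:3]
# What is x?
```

arr has length 7. The slice arr[:3] selects indices [0, 1, 2] (0->7, 1->1, 2->16), giving [7, 1, 16].

[7, 1, 16]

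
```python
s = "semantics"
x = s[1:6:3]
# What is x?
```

s has length 9. The slice s[1:6:3] selects indices [1, 4] (1->'e', 4->'n'), giving 'en'.

'en'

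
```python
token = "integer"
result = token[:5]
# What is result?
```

token has length 7. The slice token[:5] selects indices [0, 1, 2, 3, 4] (0->'i', 1->'n', 2->'t', 3->'e', 4->'g'), giving 'integ'.

'integ'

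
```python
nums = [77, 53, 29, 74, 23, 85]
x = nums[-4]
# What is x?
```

nums has length 6. Negative index -4 maps to positive index 6 + (-4) = 2. nums[2] = 29.

29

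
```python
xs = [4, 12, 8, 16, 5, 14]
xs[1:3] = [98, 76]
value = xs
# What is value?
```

xs starts as [4, 12, 8, 16, 5, 14] (length 6). The slice xs[1:3] covers indices [1, 2] with values [12, 8]. Replacing that slice with [98, 76] (same length) produces [4, 98, 76, 16, 5, 14].

[4, 98, 76, 16, 5, 14]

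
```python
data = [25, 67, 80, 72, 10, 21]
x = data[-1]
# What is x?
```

data has length 6. Negative index -1 maps to positive index 6 + (-1) = 5. data[5] = 21.

21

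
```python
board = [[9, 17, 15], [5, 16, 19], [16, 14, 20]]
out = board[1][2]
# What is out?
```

board[1] = [5, 16, 19]. Taking column 2 of that row yields 19.

19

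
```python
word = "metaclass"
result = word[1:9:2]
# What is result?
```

word has length 9. The slice word[1:9:2] selects indices [1, 3, 5, 7] (1->'e', 3->'a', 5->'l', 7->'s'), giving 'eals'.

'eals'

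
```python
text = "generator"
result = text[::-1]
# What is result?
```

text has length 9. The slice text[::-1] selects indices [8, 7, 6, 5, 4, 3, 2, 1, 0] (8->'r', 7->'o', 6->'t', 5->'a', 4->'r', 3->'e', 2->'n', 1->'e', 0->'g'), giving 'rotareneg'.

'rotareneg'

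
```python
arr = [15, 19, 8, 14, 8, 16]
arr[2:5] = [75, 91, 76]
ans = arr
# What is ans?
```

arr starts as [15, 19, 8, 14, 8, 16] (length 6). The slice arr[2:5] covers indices [2, 3, 4] with values [8, 14, 8]. Replacing that slice with [75, 91, 76] (same length) produces [15, 19, 75, 91, 76, 16].

[15, 19, 75, 91, 76, 16]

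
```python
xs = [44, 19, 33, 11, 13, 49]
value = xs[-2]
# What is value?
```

xs has length 6. Negative index -2 maps to positive index 6 + (-2) = 4. xs[4] = 13.

13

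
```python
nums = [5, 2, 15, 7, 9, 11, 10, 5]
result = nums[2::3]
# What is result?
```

nums has length 8. The slice nums[2::3] selects indices [2, 5] (2->15, 5->11), giving [15, 11].

[15, 11]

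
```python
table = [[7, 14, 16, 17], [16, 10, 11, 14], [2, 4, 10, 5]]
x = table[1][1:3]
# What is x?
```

table[1] = [16, 10, 11, 14]. table[1] has length 4. The slice table[1][1:3] selects indices [1, 2] (1->10, 2->11), giving [10, 11].

[10, 11]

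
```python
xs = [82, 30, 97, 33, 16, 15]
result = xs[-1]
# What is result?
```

xs has length 6. Negative index -1 maps to positive index 6 + (-1) = 5. xs[5] = 15.

15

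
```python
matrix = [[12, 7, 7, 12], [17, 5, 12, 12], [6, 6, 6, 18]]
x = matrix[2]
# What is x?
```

matrix has 3 rows. Row 2 is [6, 6, 6, 18].

[6, 6, 6, 18]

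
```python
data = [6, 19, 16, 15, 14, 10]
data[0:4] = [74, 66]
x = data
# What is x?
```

data starts as [6, 19, 16, 15, 14, 10] (length 6). The slice data[0:4] covers indices [0, 1, 2, 3] with values [6, 19, 16, 15]. Replacing that slice with [74, 66] (different length) produces [74, 66, 14, 10].

[74, 66, 14, 10]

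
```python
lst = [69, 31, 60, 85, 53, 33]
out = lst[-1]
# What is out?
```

lst has length 6. Negative index -1 maps to positive index 6 + (-1) = 5. lst[5] = 33.

33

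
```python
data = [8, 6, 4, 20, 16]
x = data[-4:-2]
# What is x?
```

data has length 5. The slice data[-4:-2] selects indices [1, 2] (1->6, 2->4), giving [6, 4].

[6, 4]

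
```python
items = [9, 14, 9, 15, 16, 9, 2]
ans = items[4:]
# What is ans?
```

items has length 7. The slice items[4:] selects indices [4, 5, 6] (4->16, 5->9, 6->2), giving [16, 9, 2].

[16, 9, 2]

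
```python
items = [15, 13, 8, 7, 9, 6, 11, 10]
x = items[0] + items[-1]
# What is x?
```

items has length 8. items[0] = 15.
items has length 8. Negative index -1 maps to positive index 8 + (-1) = 7. items[7] = 10.
Sum: 15 + 10 = 25.

25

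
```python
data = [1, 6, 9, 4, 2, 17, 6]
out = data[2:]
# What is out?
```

data has length 7. The slice data[2:] selects indices [2, 3, 4, 5, 6] (2->9, 3->4, 4->2, 5->17, 6->6), giving [9, 4, 2, 17, 6].

[9, 4, 2, 17, 6]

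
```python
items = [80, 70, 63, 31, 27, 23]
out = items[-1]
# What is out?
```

items has length 6. Negative index -1 maps to positive index 6 + (-1) = 5. items[5] = 23.

23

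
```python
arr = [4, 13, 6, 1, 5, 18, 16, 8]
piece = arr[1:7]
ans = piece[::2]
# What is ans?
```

arr has length 8. The slice arr[1:7] selects indices [1, 2, 3, 4, 5, 6] (1->13, 2->6, 3->1, 4->5, 5->18, 6->16), giving [13, 6, 1, 5, 18, 16]. So piece = [13, 6, 1, 5, 18, 16]. piece has length 6. The slice piece[::2] selects indices [0, 2, 4] (0->13, 2->1, 4->18), giving [13, 1, 18].

[13, 1, 18]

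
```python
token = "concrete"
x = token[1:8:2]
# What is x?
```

token has length 8. The slice token[1:8:2] selects indices [1, 3, 5, 7] (1->'o', 3->'c', 5->'e', 7->'e'), giving 'ocee'.

'ocee'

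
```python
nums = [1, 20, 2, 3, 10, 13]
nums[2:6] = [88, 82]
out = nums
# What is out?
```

nums starts as [1, 20, 2, 3, 10, 13] (length 6). The slice nums[2:6] covers indices [2, 3, 4, 5] with values [2, 3, 10, 13]. Replacing that slice with [88, 82] (different length) produces [1, 20, 88, 82].

[1, 20, 88, 82]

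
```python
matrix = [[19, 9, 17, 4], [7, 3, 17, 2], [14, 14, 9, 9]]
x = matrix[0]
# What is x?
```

matrix has 3 rows. Row 0 is [19, 9, 17, 4].

[19, 9, 17, 4]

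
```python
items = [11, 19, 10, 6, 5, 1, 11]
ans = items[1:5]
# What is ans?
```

items has length 7. The slice items[1:5] selects indices [1, 2, 3, 4] (1->19, 2->10, 3->6, 4->5), giving [19, 10, 6, 5].

[19, 10, 6, 5]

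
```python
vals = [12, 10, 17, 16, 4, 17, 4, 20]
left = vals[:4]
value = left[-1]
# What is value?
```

vals has length 8. The slice vals[:4] selects indices [0, 1, 2, 3] (0->12, 1->10, 2->17, 3->16), giving [12, 10, 17, 16]. So left = [12, 10, 17, 16]. Then left[-1] = 16.

16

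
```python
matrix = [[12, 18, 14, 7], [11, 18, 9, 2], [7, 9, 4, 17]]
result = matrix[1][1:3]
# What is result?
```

matrix[1] = [11, 18, 9, 2]. matrix[1] has length 4. The slice matrix[1][1:3] selects indices [1, 2] (1->18, 2->9), giving [18, 9].

[18, 9]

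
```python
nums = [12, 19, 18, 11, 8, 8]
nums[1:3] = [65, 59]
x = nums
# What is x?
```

nums starts as [12, 19, 18, 11, 8, 8] (length 6). The slice nums[1:3] covers indices [1, 2] with values [19, 18]. Replacing that slice with [65, 59] (same length) produces [12, 65, 59, 11, 8, 8].

[12, 65, 59, 11, 8, 8]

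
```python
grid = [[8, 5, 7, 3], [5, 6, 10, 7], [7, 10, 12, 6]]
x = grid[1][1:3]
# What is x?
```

grid[1] = [5, 6, 10, 7]. grid[1] has length 4. The slice grid[1][1:3] selects indices [1, 2] (1->6, 2->10), giving [6, 10].

[6, 10]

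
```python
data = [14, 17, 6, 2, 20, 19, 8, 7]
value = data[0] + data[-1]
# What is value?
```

data has length 8. data[0] = 14.
data has length 8. Negative index -1 maps to positive index 8 + (-1) = 7. data[7] = 7.
Sum: 14 + 7 = 21.

21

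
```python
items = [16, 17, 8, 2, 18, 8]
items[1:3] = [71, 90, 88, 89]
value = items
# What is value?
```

items starts as [16, 17, 8, 2, 18, 8] (length 6). The slice items[1:3] covers indices [1, 2] with values [17, 8]. Replacing that slice with [71, 90, 88, 89] (different length) produces [16, 71, 90, 88, 89, 2, 18, 8].

[16, 71, 90, 88, 89, 2, 18, 8]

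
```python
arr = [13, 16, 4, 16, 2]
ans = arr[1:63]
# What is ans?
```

arr has length 5. The slice arr[1:63] selects indices [1, 2, 3, 4] (1->16, 2->4, 3->16, 4->2), giving [16, 4, 16, 2].

[16, 4, 16, 2]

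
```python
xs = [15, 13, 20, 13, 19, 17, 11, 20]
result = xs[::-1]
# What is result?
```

xs has length 8. The slice xs[::-1] selects indices [7, 6, 5, 4, 3, 2, 1, 0] (7->20, 6->11, 5->17, 4->19, 3->13, 2->20, 1->13, 0->15), giving [20, 11, 17, 19, 13, 20, 13, 15].

[20, 11, 17, 19, 13, 20, 13, 15]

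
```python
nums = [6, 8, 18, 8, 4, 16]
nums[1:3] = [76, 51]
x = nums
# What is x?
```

nums starts as [6, 8, 18, 8, 4, 16] (length 6). The slice nums[1:3] covers indices [1, 2] with values [8, 18]. Replacing that slice with [76, 51] (same length) produces [6, 76, 51, 8, 4, 16].

[6, 76, 51, 8, 4, 16]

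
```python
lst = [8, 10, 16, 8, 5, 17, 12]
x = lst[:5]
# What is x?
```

lst has length 7. The slice lst[:5] selects indices [0, 1, 2, 3, 4] (0->8, 1->10, 2->16, 3->8, 4->5), giving [8, 10, 16, 8, 5].

[8, 10, 16, 8, 5]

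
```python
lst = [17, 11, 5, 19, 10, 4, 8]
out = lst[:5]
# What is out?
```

lst has length 7. The slice lst[:5] selects indices [0, 1, 2, 3, 4] (0->17, 1->11, 2->5, 3->19, 4->10), giving [17, 11, 5, 19, 10].

[17, 11, 5, 19, 10]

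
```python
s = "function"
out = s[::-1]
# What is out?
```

s has length 8. The slice s[::-1] selects indices [7, 6, 5, 4, 3, 2, 1, 0] (7->'n', 6->'o', 5->'i', 4->'t', 3->'c', 2->'n', 1->'u', 0->'f'), giving 'noitcnuf'.

'noitcnuf'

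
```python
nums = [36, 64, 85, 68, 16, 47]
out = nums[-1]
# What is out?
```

nums has length 6. Negative index -1 maps to positive index 6 + (-1) = 5. nums[5] = 47.

47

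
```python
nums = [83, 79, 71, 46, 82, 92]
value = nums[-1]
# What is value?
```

nums has length 6. Negative index -1 maps to positive index 6 + (-1) = 5. nums[5] = 92.

92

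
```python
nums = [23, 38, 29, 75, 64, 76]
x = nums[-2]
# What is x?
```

nums has length 6. Negative index -2 maps to positive index 6 + (-2) = 4. nums[4] = 64.

64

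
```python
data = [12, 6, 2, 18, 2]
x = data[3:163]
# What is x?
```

data has length 5. The slice data[3:163] selects indices [3, 4] (3->18, 4->2), giving [18, 2].

[18, 2]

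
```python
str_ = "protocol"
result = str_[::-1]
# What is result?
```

str_ has length 8. The slice str_[::-1] selects indices [7, 6, 5, 4, 3, 2, 1, 0] (7->'l', 6->'o', 5->'c', 4->'o', 3->'t', 2->'o', 1->'r', 0->'p'), giving 'locotorp'.

'locotorp'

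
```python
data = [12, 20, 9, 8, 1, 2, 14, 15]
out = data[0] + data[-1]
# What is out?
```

data has length 8. data[0] = 12.
data has length 8. Negative index -1 maps to positive index 8 + (-1) = 7. data[7] = 15.
Sum: 12 + 15 = 27.

27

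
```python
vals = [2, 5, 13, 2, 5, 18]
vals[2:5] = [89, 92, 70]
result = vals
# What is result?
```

vals starts as [2, 5, 13, 2, 5, 18] (length 6). The slice vals[2:5] covers indices [2, 3, 4] with values [13, 2, 5]. Replacing that slice with [89, 92, 70] (same length) produces [2, 5, 89, 92, 70, 18].

[2, 5, 89, 92, 70, 18]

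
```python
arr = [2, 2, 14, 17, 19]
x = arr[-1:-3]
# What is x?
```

arr has length 5. The slice arr[-1:-3] resolves to an empty index range, so the result is [].

[]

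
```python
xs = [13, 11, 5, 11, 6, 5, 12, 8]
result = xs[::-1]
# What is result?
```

xs has length 8. The slice xs[::-1] selects indices [7, 6, 5, 4, 3, 2, 1, 0] (7->8, 6->12, 5->5, 4->6, 3->11, 2->5, 1->11, 0->13), giving [8, 12, 5, 6, 11, 5, 11, 13].

[8, 12, 5, 6, 11, 5, 11, 13]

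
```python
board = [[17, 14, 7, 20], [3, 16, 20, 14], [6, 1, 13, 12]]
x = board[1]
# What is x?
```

board has 3 rows. Row 1 is [3, 16, 20, 14].

[3, 16, 20, 14]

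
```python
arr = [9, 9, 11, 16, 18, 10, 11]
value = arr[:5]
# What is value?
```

arr has length 7. The slice arr[:5] selects indices [0, 1, 2, 3, 4] (0->9, 1->9, 2->11, 3->16, 4->18), giving [9, 9, 11, 16, 18].

[9, 9, 11, 16, 18]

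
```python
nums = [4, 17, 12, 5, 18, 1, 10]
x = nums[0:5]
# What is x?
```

nums has length 7. The slice nums[0:5] selects indices [0, 1, 2, 3, 4] (0->4, 1->17, 2->12, 3->5, 4->18), giving [4, 17, 12, 5, 18].

[4, 17, 12, 5, 18]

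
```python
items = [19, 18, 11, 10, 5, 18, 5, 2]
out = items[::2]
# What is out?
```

items has length 8. The slice items[::2] selects indices [0, 2, 4, 6] (0->19, 2->11, 4->5, 6->5), giving [19, 11, 5, 5].

[19, 11, 5, 5]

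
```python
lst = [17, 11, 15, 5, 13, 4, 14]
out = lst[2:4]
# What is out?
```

lst has length 7. The slice lst[2:4] selects indices [2, 3] (2->15, 3->5), giving [15, 5].

[15, 5]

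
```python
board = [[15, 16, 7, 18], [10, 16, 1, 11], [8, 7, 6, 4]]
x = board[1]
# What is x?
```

board has 3 rows. Row 1 is [10, 16, 1, 11].

[10, 16, 1, 11]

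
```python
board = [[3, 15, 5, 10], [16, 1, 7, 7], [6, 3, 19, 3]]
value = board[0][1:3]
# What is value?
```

board[0] = [3, 15, 5, 10]. board[0] has length 4. The slice board[0][1:3] selects indices [1, 2] (1->15, 2->5), giving [15, 5].

[15, 5]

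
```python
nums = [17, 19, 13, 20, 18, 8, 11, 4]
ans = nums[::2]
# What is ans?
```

nums has length 8. The slice nums[::2] selects indices [0, 2, 4, 6] (0->17, 2->13, 4->18, 6->11), giving [17, 13, 18, 11].

[17, 13, 18, 11]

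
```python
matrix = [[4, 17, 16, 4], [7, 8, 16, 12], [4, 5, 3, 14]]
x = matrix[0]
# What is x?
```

matrix has 3 rows. Row 0 is [4, 17, 16, 4].

[4, 17, 16, 4]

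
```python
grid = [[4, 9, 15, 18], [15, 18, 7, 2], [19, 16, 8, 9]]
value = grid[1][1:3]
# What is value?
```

grid[1] = [15, 18, 7, 2]. grid[1] has length 4. The slice grid[1][1:3] selects indices [1, 2] (1->18, 2->7), giving [18, 7].

[18, 7]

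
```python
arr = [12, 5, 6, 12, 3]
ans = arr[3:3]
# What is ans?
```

arr has length 5. The slice arr[3:3] resolves to an empty index range, so the result is [].

[]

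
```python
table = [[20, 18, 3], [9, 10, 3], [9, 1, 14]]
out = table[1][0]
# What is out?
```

table[1] = [9, 10, 3]. Taking column 0 of that row yields 9.

9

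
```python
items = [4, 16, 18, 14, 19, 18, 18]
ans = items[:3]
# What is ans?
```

items has length 7. The slice items[:3] selects indices [0, 1, 2] (0->4, 1->16, 2->18), giving [4, 16, 18].

[4, 16, 18]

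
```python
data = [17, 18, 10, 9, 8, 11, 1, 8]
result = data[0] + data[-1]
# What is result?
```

data has length 8. data[0] = 17.
data has length 8. Negative index -1 maps to positive index 8 + (-1) = 7. data[7] = 8.
Sum: 17 + 8 = 25.

25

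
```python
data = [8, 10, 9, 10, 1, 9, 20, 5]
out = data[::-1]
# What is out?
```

data has length 8. The slice data[::-1] selects indices [7, 6, 5, 4, 3, 2, 1, 0] (7->5, 6->20, 5->9, 4->1, 3->10, 2->9, 1->10, 0->8), giving [5, 20, 9, 1, 10, 9, 10, 8].

[5, 20, 9, 1, 10, 9, 10, 8]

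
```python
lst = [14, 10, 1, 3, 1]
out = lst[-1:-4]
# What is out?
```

lst has length 5. The slice lst[-1:-4] resolves to an empty index range, so the result is [].

[]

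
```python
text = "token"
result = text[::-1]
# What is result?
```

text has length 5. The slice text[::-1] selects indices [4, 3, 2, 1, 0] (4->'n', 3->'e', 2->'k', 1->'o', 0->'t'), giving 'nekot'.

'nekot'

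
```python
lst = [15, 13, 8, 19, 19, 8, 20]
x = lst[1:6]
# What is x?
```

lst has length 7. The slice lst[1:6] selects indices [1, 2, 3, 4, 5] (1->13, 2->8, 3->19, 4->19, 5->8), giving [13, 8, 19, 19, 8].

[13, 8, 19, 19, 8]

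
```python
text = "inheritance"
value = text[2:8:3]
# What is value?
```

text has length 11. The slice text[2:8:3] selects indices [2, 5] (2->'h', 5->'i'), giving 'hi'.

'hi'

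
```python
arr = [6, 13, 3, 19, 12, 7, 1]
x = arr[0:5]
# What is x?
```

arr has length 7. The slice arr[0:5] selects indices [0, 1, 2, 3, 4] (0->6, 1->13, 2->3, 3->19, 4->12), giving [6, 13, 3, 19, 12].

[6, 13, 3, 19, 12]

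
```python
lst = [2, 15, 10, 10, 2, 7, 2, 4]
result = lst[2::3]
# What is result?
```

lst has length 8. The slice lst[2::3] selects indices [2, 5] (2->10, 5->7), giving [10, 7].

[10, 7]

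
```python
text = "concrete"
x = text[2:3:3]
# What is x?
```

text has length 8. The slice text[2:3:3] selects indices [2] (2->'n'), giving 'n'.

'n'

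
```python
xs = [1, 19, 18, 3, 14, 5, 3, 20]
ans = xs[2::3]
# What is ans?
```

xs has length 8. The slice xs[2::3] selects indices [2, 5] (2->18, 5->5), giving [18, 5].

[18, 5]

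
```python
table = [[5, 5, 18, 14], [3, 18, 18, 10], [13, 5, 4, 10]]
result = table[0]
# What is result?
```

table has 3 rows. Row 0 is [5, 5, 18, 14].

[5, 5, 18, 14]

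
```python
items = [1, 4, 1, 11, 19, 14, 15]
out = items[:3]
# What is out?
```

items has length 7. The slice items[:3] selects indices [0, 1, 2] (0->1, 1->4, 2->1), giving [1, 4, 1].

[1, 4, 1]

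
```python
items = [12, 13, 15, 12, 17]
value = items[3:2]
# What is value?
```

items has length 5. The slice items[3:2] resolves to an empty index range, so the result is [].

[]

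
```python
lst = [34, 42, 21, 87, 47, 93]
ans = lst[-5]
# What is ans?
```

lst has length 6. Negative index -5 maps to positive index 6 + (-5) = 1. lst[1] = 42.

42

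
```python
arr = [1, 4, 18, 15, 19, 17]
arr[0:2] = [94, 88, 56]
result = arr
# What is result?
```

arr starts as [1, 4, 18, 15, 19, 17] (length 6). The slice arr[0:2] covers indices [0, 1] with values [1, 4]. Replacing that slice with [94, 88, 56] (different length) produces [94, 88, 56, 18, 15, 19, 17].

[94, 88, 56, 18, 15, 19, 17]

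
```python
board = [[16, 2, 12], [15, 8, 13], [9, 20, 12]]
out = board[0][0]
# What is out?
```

board[0] = [16, 2, 12]. Taking column 0 of that row yields 16.

16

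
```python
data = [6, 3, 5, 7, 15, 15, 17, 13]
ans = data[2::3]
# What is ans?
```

data has length 8. The slice data[2::3] selects indices [2, 5] (2->5, 5->15), giving [5, 15].

[5, 15]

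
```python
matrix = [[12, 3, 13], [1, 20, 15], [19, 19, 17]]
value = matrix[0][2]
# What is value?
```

matrix[0] = [12, 3, 13]. Taking column 2 of that row yields 13.

13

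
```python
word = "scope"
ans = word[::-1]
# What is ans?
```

word has length 5. The slice word[::-1] selects indices [4, 3, 2, 1, 0] (4->'e', 3->'p', 2->'o', 1->'c', 0->'s'), giving 'epocs'.

'epocs'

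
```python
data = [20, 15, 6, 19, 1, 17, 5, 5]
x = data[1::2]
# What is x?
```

data has length 8. The slice data[1::2] selects indices [1, 3, 5, 7] (1->15, 3->19, 5->17, 7->5), giving [15, 19, 17, 5].

[15, 19, 17, 5]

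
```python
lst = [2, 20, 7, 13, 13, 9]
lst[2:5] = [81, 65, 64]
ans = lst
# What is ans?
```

lst starts as [2, 20, 7, 13, 13, 9] (length 6). The slice lst[2:5] covers indices [2, 3, 4] with values [7, 13, 13]. Replacing that slice with [81, 65, 64] (same length) produces [2, 20, 81, 65, 64, 9].

[2, 20, 81, 65, 64, 9]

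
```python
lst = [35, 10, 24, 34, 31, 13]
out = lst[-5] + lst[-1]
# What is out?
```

lst has length 6. Negative index -5 maps to positive index 6 + (-5) = 1. lst[1] = 10.
lst has length 6. Negative index -1 maps to positive index 6 + (-1) = 5. lst[5] = 13.
Sum: 10 + 13 = 23.

23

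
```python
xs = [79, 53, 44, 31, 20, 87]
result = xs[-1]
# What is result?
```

xs has length 6. Negative index -1 maps to positive index 6 + (-1) = 5. xs[5] = 87.

87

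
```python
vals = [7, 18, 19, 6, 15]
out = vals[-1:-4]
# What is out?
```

vals has length 5. The slice vals[-1:-4] resolves to an empty index range, so the result is [].

[]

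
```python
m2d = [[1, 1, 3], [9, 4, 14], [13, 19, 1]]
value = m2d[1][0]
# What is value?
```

m2d[1] = [9, 4, 14]. Taking column 0 of that row yields 9.

9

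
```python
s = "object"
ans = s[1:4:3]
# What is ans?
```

s has length 6. The slice s[1:4:3] selects indices [1] (1->'b'), giving 'b'.

'b'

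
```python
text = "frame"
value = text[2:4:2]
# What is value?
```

text has length 5. The slice text[2:4:2] selects indices [2] (2->'a'), giving 'a'.

'a'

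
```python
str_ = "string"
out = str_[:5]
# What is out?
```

str_ has length 6. The slice str_[:5] selects indices [0, 1, 2, 3, 4] (0->'s', 1->'t', 2->'r', 3->'i', 4->'n'), giving 'strin'.

'strin'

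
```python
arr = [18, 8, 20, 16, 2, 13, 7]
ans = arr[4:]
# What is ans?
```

arr has length 7. The slice arr[4:] selects indices [4, 5, 6] (4->2, 5->13, 6->7), giving [2, 13, 7].

[2, 13, 7]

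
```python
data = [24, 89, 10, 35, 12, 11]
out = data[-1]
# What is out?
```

data has length 6. Negative index -1 maps to positive index 6 + (-1) = 5. data[5] = 11.

11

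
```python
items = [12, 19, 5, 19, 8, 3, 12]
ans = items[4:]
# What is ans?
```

items has length 7. The slice items[4:] selects indices [4, 5, 6] (4->8, 5->3, 6->12), giving [8, 3, 12].

[8, 3, 12]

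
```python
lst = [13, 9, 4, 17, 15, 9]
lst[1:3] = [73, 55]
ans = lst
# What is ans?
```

lst starts as [13, 9, 4, 17, 15, 9] (length 6). The slice lst[1:3] covers indices [1, 2] with values [9, 4]. Replacing that slice with [73, 55] (same length) produces [13, 73, 55, 17, 15, 9].

[13, 73, 55, 17, 15, 9]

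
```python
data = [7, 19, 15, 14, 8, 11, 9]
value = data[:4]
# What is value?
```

data has length 7. The slice data[:4] selects indices [0, 1, 2, 3] (0->7, 1->19, 2->15, 3->14), giving [7, 19, 15, 14].

[7, 19, 15, 14]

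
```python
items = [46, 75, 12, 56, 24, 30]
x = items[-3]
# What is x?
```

items has length 6. Negative index -3 maps to positive index 6 + (-3) = 3. items[3] = 56.

56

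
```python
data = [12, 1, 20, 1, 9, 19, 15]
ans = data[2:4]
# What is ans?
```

data has length 7. The slice data[2:4] selects indices [2, 3] (2->20, 3->1), giving [20, 1].

[20, 1]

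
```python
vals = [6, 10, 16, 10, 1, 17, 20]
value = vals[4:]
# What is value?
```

vals has length 7. The slice vals[4:] selects indices [4, 5, 6] (4->1, 5->17, 6->20), giving [1, 17, 20].

[1, 17, 20]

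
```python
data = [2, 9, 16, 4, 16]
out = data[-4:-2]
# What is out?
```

data has length 5. The slice data[-4:-2] selects indices [1, 2] (1->9, 2->16), giving [9, 16].

[9, 16]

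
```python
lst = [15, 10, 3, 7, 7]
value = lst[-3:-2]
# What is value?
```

lst has length 5. The slice lst[-3:-2] selects indices [2] (2->3), giving [3].

[3]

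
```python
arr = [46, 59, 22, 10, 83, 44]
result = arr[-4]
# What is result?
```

arr has length 6. Negative index -4 maps to positive index 6 + (-4) = 2. arr[2] = 22.

22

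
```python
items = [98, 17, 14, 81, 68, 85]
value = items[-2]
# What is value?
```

items has length 6. Negative index -2 maps to positive index 6 + (-2) = 4. items[4] = 68.

68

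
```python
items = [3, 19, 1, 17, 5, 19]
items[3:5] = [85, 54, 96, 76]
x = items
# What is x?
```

items starts as [3, 19, 1, 17, 5, 19] (length 6). The slice items[3:5] covers indices [3, 4] with values [17, 5]. Replacing that slice with [85, 54, 96, 76] (different length) produces [3, 19, 1, 85, 54, 96, 76, 19].

[3, 19, 1, 85, 54, 96, 76, 19]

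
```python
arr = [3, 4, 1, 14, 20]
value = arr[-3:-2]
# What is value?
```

arr has length 5. The slice arr[-3:-2] selects indices [2] (2->1), giving [1].

[1]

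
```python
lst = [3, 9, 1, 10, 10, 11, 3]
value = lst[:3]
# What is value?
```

lst has length 7. The slice lst[:3] selects indices [0, 1, 2] (0->3, 1->9, 2->1), giving [3, 9, 1].

[3, 9, 1]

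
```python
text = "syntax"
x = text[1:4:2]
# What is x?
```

text has length 6. The slice text[1:4:2] selects indices [1, 3] (1->'y', 3->'t'), giving 'yt'.

'yt'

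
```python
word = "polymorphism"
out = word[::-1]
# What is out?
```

word has length 12. The slice word[::-1] selects indices [11, 10, 9, 8, 7, 6, 5, 4, 3, 2, 1, 0] (11->'m', 10->'s', 9->'i', 8->'h', 7->'p', 6->'r', 5->'o', 4->'m', 3->'y', 2->'l', 1->'o', 0->'p'), giving 'msihpromylop'.

'msihpromylop'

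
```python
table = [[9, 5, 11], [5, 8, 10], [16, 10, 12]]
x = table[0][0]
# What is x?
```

table[0] = [9, 5, 11]. Taking column 0 of that row yields 9.

9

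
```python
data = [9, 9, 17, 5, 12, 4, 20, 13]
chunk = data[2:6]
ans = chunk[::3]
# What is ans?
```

data has length 8. The slice data[2:6] selects indices [2, 3, 4, 5] (2->17, 3->5, 4->12, 5->4), giving [17, 5, 12, 4]. So chunk = [17, 5, 12, 4]. chunk has length 4. The slice chunk[::3] selects indices [0, 3] (0->17, 3->4), giving [17, 4].

[17, 4]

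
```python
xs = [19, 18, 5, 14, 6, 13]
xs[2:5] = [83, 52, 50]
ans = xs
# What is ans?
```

xs starts as [19, 18, 5, 14, 6, 13] (length 6). The slice xs[2:5] covers indices [2, 3, 4] with values [5, 14, 6]. Replacing that slice with [83, 52, 50] (same length) produces [19, 18, 83, 52, 50, 13].

[19, 18, 83, 52, 50, 13]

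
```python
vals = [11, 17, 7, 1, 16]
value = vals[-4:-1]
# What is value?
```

vals has length 5. The slice vals[-4:-1] selects indices [1, 2, 3] (1->17, 2->7, 3->1), giving [17, 7, 1].

[17, 7, 1]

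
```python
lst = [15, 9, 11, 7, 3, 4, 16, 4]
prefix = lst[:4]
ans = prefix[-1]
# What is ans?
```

lst has length 8. The slice lst[:4] selects indices [0, 1, 2, 3] (0->15, 1->9, 2->11, 3->7), giving [15, 9, 11, 7]. So prefix = [15, 9, 11, 7]. Then prefix[-1] = 7.

7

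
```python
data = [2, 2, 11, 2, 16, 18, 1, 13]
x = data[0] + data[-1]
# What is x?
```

data has length 8. data[0] = 2.
data has length 8. Negative index -1 maps to positive index 8 + (-1) = 7. data[7] = 13.
Sum: 2 + 13 = 15.

15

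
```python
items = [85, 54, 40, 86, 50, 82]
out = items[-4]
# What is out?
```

items has length 6. Negative index -4 maps to positive index 6 + (-4) = 2. items[2] = 40.

40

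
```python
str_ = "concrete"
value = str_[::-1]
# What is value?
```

str_ has length 8. The slice str_[::-1] selects indices [7, 6, 5, 4, 3, 2, 1, 0] (7->'e', 6->'t', 5->'e', 4->'r', 3->'c', 2->'n', 1->'o', 0->'c'), giving 'etercnoc'.

'etercnoc'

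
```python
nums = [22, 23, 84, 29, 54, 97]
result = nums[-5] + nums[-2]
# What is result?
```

nums has length 6. Negative index -5 maps to positive index 6 + (-5) = 1. nums[1] = 23.
nums has length 6. Negative index -2 maps to positive index 6 + (-2) = 4. nums[4] = 54.
Sum: 23 + 54 = 77.

77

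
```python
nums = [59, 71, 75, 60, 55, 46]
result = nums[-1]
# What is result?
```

nums has length 6. Negative index -1 maps to positive index 6 + (-1) = 5. nums[5] = 46.

46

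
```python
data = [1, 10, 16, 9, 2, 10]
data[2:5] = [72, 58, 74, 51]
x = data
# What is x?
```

data starts as [1, 10, 16, 9, 2, 10] (length 6). The slice data[2:5] covers indices [2, 3, 4] with values [16, 9, 2]. Replacing that slice with [72, 58, 74, 51] (different length) produces [1, 10, 72, 58, 74, 51, 10].

[1, 10, 72, 58, 74, 51, 10]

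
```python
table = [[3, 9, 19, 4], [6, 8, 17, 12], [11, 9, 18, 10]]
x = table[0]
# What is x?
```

table has 3 rows. Row 0 is [3, 9, 19, 4].

[3, 9, 19, 4]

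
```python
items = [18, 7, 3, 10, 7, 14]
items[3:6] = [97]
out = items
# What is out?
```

items starts as [18, 7, 3, 10, 7, 14] (length 6). The slice items[3:6] covers indices [3, 4, 5] with values [10, 7, 14]. Replacing that slice with [97] (different length) produces [18, 7, 3, 97].

[18, 7, 3, 97]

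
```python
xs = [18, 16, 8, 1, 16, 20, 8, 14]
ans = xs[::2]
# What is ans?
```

xs has length 8. The slice xs[::2] selects indices [0, 2, 4, 6] (0->18, 2->8, 4->16, 6->8), giving [18, 8, 16, 8].

[18, 8, 16, 8]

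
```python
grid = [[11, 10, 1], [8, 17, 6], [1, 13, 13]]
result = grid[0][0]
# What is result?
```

grid[0] = [11, 10, 1]. Taking column 0 of that row yields 11.

11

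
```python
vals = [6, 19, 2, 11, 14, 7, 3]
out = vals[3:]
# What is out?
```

vals has length 7. The slice vals[3:] selects indices [3, 4, 5, 6] (3->11, 4->14, 5->7, 6->3), giving [11, 14, 7, 3].

[11, 14, 7, 3]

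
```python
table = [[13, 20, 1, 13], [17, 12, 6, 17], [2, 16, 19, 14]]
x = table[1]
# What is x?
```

table has 3 rows. Row 1 is [17, 12, 6, 17].

[17, 12, 6, 17]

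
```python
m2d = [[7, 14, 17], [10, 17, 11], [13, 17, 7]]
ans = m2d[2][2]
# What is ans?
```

m2d[2] = [13, 17, 7]. Taking column 2 of that row yields 7.

7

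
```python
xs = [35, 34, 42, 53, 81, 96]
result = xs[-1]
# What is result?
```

xs has length 6. Negative index -1 maps to positive index 6 + (-1) = 5. xs[5] = 96.

96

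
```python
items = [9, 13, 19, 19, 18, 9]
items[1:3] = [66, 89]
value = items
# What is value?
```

items starts as [9, 13, 19, 19, 18, 9] (length 6). The slice items[1:3] covers indices [1, 2] with values [13, 19]. Replacing that slice with [66, 89] (same length) produces [9, 66, 89, 19, 18, 9].

[9, 66, 89, 19, 18, 9]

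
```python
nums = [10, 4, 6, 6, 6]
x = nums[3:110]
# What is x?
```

nums has length 5. The slice nums[3:110] selects indices [3, 4] (3->6, 4->6), giving [6, 6].

[6, 6]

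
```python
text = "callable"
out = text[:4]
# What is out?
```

text has length 8. The slice text[:4] selects indices [0, 1, 2, 3] (0->'c', 1->'a', 2->'l', 3->'l'), giving 'call'.

'call'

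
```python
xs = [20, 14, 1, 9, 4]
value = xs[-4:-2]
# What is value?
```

xs has length 5. The slice xs[-4:-2] selects indices [1, 2] (1->14, 2->1), giving [14, 1].

[14, 1]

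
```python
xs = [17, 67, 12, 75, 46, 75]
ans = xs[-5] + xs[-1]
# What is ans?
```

xs has length 6. Negative index -5 maps to positive index 6 + (-5) = 1. xs[1] = 67.
xs has length 6. Negative index -1 maps to positive index 6 + (-1) = 5. xs[5] = 75.
Sum: 67 + 75 = 142.

142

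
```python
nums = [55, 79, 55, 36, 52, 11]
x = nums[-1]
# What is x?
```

nums has length 6. Negative index -1 maps to positive index 6 + (-1) = 5. nums[5] = 11.

11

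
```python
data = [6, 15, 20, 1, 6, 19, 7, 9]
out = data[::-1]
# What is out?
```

data has length 8. The slice data[::-1] selects indices [7, 6, 5, 4, 3, 2, 1, 0] (7->9, 6->7, 5->19, 4->6, 3->1, 2->20, 1->15, 0->6), giving [9, 7, 19, 6, 1, 20, 15, 6].

[9, 7, 19, 6, 1, 20, 15, 6]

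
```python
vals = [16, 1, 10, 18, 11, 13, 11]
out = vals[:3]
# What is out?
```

vals has length 7. The slice vals[:3] selects indices [0, 1, 2] (0->16, 1->1, 2->10), giving [16, 1, 10].

[16, 1, 10]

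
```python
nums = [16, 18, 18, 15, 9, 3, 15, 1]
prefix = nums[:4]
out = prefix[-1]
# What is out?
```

nums has length 8. The slice nums[:4] selects indices [0, 1, 2, 3] (0->16, 1->18, 2->18, 3->15), giving [16, 18, 18, 15]. So prefix = [16, 18, 18, 15]. Then prefix[-1] = 15.

15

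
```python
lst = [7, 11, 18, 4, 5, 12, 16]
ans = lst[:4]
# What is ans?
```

lst has length 7. The slice lst[:4] selects indices [0, 1, 2, 3] (0->7, 1->11, 2->18, 3->4), giving [7, 11, 18, 4].

[7, 11, 18, 4]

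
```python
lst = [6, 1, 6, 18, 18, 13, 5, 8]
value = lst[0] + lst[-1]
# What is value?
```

lst has length 8. lst[0] = 6.
lst has length 8. Negative index -1 maps to positive index 8 + (-1) = 7. lst[7] = 8.
Sum: 6 + 8 = 14.

14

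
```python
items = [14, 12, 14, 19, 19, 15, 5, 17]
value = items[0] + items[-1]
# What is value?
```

items has length 8. items[0] = 14.
items has length 8. Negative index -1 maps to positive index 8 + (-1) = 7. items[7] = 17.
Sum: 14 + 17 = 31.

31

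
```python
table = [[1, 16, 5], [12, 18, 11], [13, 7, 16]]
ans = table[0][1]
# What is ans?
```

table[0] = [1, 16, 5]. Taking column 1 of that row yields 16.

16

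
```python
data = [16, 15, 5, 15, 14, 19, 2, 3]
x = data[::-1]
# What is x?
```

data has length 8. The slice data[::-1] selects indices [7, 6, 5, 4, 3, 2, 1, 0] (7->3, 6->2, 5->19, 4->14, 3->15, 2->5, 1->15, 0->16), giving [3, 2, 19, 14, 15, 5, 15, 16].

[3, 2, 19, 14, 15, 5, 15, 16]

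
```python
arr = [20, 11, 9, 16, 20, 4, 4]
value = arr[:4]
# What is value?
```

arr has length 7. The slice arr[:4] selects indices [0, 1, 2, 3] (0->20, 1->11, 2->9, 3->16), giving [20, 11, 9, 16].

[20, 11, 9, 16]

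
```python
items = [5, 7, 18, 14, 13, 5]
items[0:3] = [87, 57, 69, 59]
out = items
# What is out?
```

items starts as [5, 7, 18, 14, 13, 5] (length 6). The slice items[0:3] covers indices [0, 1, 2] with values [5, 7, 18]. Replacing that slice with [87, 57, 69, 59] (different length) produces [87, 57, 69, 59, 14, 13, 5].

[87, 57, 69, 59, 14, 13, 5]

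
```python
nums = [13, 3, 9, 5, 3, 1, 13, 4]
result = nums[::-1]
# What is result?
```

nums has length 8. The slice nums[::-1] selects indices [7, 6, 5, 4, 3, 2, 1, 0] (7->4, 6->13, 5->1, 4->3, 3->5, 2->9, 1->3, 0->13), giving [4, 13, 1, 3, 5, 9, 3, 13].

[4, 13, 1, 3, 5, 9, 3, 13]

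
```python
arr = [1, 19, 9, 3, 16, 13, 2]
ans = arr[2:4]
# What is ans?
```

arr has length 7. The slice arr[2:4] selects indices [2, 3] (2->9, 3->3), giving [9, 3].

[9, 3]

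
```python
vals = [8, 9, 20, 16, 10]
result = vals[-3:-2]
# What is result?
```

vals has length 5. The slice vals[-3:-2] selects indices [2] (2->20), giving [20].

[20]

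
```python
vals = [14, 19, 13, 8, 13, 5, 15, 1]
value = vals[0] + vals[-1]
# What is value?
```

vals has length 8. vals[0] = 14.
vals has length 8. Negative index -1 maps to positive index 8 + (-1) = 7. vals[7] = 1.
Sum: 14 + 1 = 15.

15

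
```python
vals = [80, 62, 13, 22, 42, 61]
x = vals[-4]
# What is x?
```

vals has length 6. Negative index -4 maps to positive index 6 + (-4) = 2. vals[2] = 13.

13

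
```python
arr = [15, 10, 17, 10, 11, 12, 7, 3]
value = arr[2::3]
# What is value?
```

arr has length 8. The slice arr[2::3] selects indices [2, 5] (2->17, 5->12), giving [17, 12].

[17, 12]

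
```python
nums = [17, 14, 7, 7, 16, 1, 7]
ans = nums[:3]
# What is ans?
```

nums has length 7. The slice nums[:3] selects indices [0, 1, 2] (0->17, 1->14, 2->7), giving [17, 14, 7].

[17, 14, 7]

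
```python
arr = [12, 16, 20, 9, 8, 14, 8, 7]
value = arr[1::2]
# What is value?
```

arr has length 8. The slice arr[1::2] selects indices [1, 3, 5, 7] (1->16, 3->9, 5->14, 7->7), giving [16, 9, 14, 7].

[16, 9, 14, 7]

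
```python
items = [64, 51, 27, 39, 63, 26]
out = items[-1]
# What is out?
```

items has length 6. Negative index -1 maps to positive index 6 + (-1) = 5. items[5] = 26.

26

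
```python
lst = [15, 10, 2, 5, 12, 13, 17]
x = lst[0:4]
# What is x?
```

lst has length 7. The slice lst[0:4] selects indices [0, 1, 2, 3] (0->15, 1->10, 2->2, 3->5), giving [15, 10, 2, 5].

[15, 10, 2, 5]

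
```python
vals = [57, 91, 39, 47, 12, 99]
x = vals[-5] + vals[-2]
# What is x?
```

vals has length 6. Negative index -5 maps to positive index 6 + (-5) = 1. vals[1] = 91.
vals has length 6. Negative index -2 maps to positive index 6 + (-2) = 4. vals[4] = 12.
Sum: 91 + 12 = 103.

103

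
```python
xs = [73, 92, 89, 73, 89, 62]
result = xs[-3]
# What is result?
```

xs has length 6. Negative index -3 maps to positive index 6 + (-3) = 3. xs[3] = 73.

73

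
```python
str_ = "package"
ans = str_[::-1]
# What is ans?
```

str_ has length 7. The slice str_[::-1] selects indices [6, 5, 4, 3, 2, 1, 0] (6->'e', 5->'g', 4->'a', 3->'k', 2->'c', 1->'a', 0->'p'), giving 'egakcap'.

'egakcap'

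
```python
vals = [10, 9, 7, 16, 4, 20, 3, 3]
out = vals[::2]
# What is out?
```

vals has length 8. The slice vals[::2] selects indices [0, 2, 4, 6] (0->10, 2->7, 4->4, 6->3), giving [10, 7, 4, 3].

[10, 7, 4, 3]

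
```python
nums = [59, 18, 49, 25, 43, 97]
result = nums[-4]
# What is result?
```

nums has length 6. Negative index -4 maps to positive index 6 + (-4) = 2. nums[2] = 49.

49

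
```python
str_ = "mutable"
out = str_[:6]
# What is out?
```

str_ has length 7. The slice str_[:6] selects indices [0, 1, 2, 3, 4, 5] (0->'m', 1->'u', 2->'t', 3->'a', 4->'b', 5->'l'), giving 'mutabl'.

'mutabl'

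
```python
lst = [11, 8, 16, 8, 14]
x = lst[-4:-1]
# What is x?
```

lst has length 5. The slice lst[-4:-1] selects indices [1, 2, 3] (1->8, 2->16, 3->8), giving [8, 16, 8].

[8, 16, 8]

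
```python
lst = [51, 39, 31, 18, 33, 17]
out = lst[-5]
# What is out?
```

lst has length 6. Negative index -5 maps to positive index 6 + (-5) = 1. lst[1] = 39.

39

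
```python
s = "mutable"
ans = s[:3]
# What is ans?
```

s has length 7. The slice s[:3] selects indices [0, 1, 2] (0->'m', 1->'u', 2->'t'), giving 'mut'.

'mut'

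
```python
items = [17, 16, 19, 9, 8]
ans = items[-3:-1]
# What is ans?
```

items has length 5. The slice items[-3:-1] selects indices [2, 3] (2->19, 3->9), giving [19, 9].

[19, 9]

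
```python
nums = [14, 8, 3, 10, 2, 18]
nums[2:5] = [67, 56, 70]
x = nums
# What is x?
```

nums starts as [14, 8, 3, 10, 2, 18] (length 6). The slice nums[2:5] covers indices [2, 3, 4] with values [3, 10, 2]. Replacing that slice with [67, 56, 70] (same length) produces [14, 8, 67, 56, 70, 18].

[14, 8, 67, 56, 70, 18]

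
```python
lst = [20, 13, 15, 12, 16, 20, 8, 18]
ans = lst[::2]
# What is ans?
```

lst has length 8. The slice lst[::2] selects indices [0, 2, 4, 6] (0->20, 2->15, 4->16, 6->8), giving [20, 15, 16, 8].

[20, 15, 16, 8]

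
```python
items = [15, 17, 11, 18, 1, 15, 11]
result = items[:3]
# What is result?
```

items has length 7. The slice items[:3] selects indices [0, 1, 2] (0->15, 1->17, 2->11), giving [15, 17, 11].

[15, 17, 11]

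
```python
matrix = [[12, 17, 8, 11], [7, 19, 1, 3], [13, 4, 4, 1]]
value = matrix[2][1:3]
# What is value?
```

matrix[2] = [13, 4, 4, 1]. matrix[2] has length 4. The slice matrix[2][1:3] selects indices [1, 2] (1->4, 2->4), giving [4, 4].

[4, 4]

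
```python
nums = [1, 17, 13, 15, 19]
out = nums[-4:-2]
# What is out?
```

nums has length 5. The slice nums[-4:-2] selects indices [1, 2] (1->17, 2->13), giving [17, 13].

[17, 13]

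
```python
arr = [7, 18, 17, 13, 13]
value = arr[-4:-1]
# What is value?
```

arr has length 5. The slice arr[-4:-1] selects indices [1, 2, 3] (1->18, 2->17, 3->13), giving [18, 17, 13].

[18, 17, 13]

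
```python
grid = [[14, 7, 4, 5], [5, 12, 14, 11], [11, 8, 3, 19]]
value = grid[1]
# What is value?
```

grid has 3 rows. Row 1 is [5, 12, 14, 11].

[5, 12, 14, 11]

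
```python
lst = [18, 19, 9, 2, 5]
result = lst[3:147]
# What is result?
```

lst has length 5. The slice lst[3:147] selects indices [3, 4] (3->2, 4->5), giving [2, 5].

[2, 5]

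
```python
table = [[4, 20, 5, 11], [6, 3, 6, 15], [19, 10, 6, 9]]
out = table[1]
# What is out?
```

table has 3 rows. Row 1 is [6, 3, 6, 15].

[6, 3, 6, 15]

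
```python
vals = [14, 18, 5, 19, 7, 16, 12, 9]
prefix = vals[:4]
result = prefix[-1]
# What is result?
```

vals has length 8. The slice vals[:4] selects indices [0, 1, 2, 3] (0->14, 1->18, 2->5, 3->19), giving [14, 18, 5, 19]. So prefix = [14, 18, 5, 19]. Then prefix[-1] = 19.

19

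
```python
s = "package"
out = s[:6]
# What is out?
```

s has length 7. The slice s[:6] selects indices [0, 1, 2, 3, 4, 5] (0->'p', 1->'a', 2->'c', 3->'k', 4->'a', 5->'g'), giving 'packag'.

'packag'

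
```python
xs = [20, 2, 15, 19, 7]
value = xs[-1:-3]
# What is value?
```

xs has length 5. The slice xs[-1:-3] resolves to an empty index range, so the result is [].

[]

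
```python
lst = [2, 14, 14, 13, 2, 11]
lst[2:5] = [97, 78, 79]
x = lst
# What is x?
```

lst starts as [2, 14, 14, 13, 2, 11] (length 6). The slice lst[2:5] covers indices [2, 3, 4] with values [14, 13, 2]. Replacing that slice with [97, 78, 79] (same length) produces [2, 14, 97, 78, 79, 11].

[2, 14, 97, 78, 79, 11]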